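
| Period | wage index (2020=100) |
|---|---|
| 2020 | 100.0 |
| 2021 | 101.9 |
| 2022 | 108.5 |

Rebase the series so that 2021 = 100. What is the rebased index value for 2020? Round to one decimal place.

98.1

Rebased(2020) = 100.0 / 101.9 × 100 = 98.1354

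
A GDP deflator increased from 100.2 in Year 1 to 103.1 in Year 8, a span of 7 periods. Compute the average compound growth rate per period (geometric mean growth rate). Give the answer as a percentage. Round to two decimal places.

Growth factor = (103.1/100.2)^(1/7) = (1.028942)^(1/7) = 1.004084
Growth rate = 1.004084 − 1 = 0.004084 = 0.4084%

0.41%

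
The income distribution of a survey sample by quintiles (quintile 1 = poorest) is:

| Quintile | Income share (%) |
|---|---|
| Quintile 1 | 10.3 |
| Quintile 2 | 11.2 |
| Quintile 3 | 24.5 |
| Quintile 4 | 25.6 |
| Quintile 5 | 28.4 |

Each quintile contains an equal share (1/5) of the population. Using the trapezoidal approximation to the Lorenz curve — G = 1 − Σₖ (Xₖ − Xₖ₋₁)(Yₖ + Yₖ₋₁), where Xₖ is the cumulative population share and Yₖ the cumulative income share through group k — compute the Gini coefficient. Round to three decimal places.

Cumulative income shares Yₖ: 0.1030, 0.2150, 0.4600, 0.7160, 1.0000
Σ (Xₖ−Xₖ₋₁)(Yₖ+Yₖ₋₁) = (1/5)(0.1030+0.0000) + (1/5)(0.2150+0.1030) + (1/5)(0.4600+0.2150) + (1/5)(0.7160+0.4600) + (1/5)(1.0000+0.7160)
  = 0.0206 + 0.0636 + 0.1350 + 0.2352 + 0.3432 = 0.7976
G = 1 − 0.7976 = 0.2024

0.202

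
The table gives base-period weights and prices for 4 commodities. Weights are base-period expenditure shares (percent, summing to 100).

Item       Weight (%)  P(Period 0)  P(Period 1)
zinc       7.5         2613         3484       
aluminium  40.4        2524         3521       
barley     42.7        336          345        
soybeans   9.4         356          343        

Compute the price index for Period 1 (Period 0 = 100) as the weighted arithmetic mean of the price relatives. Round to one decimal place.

zinc: 7.5 × (3484/2613) = 7.5 × 1.333333 = 10.0000
aluminium: 40.4 × (3521/2524) = 40.4 × 1.395008 = 56.3583
barley: 42.7 × (345/336) = 42.7 × 1.026786 = 43.8438
soybeans: 9.4 × (343/356) = 9.4 × 0.963483 = 9.0567
Index = Σ wᵢ·(p₁ᵢ/p₀ᵢ) = 10.0000 + 56.3583 + 43.8438 + 9.0567 = 119.2588

119.3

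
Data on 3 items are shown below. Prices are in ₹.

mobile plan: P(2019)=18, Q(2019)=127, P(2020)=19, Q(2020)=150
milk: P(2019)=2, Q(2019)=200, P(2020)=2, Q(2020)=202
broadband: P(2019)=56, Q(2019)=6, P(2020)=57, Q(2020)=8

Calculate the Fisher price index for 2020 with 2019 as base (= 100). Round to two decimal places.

Laspeyres component (base-period weights):
ΣP(2020)Q(2019) = 19×127 + 2×200 + 57×6 = 2413 + 400 + 342 = 3155
ΣP(2019)Q(2019) = 18×127 + 2×200 + 56×6 = 2286 + 400 + 336 = 3022
L = 3155 / 3022 × 100 = 104.4011
Paasche component (current-period weights):
ΣP(2020)Q(2020) = 19×150 + 2×202 + 57×8 = 2850 + 404 + 456 = 3710
ΣP(2019)Q(2020) = 18×150 + 2×202 + 56×8 = 2700 + 404 + 448 = 3552
P = 3710 / 3552 × 100 = 104.4482
Fisher = √(L × P) = √(104.4011 × 104.4482) = 104.4246

104.42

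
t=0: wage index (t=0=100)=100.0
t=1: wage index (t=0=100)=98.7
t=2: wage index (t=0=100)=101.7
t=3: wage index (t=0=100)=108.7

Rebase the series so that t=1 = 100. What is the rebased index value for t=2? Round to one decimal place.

Rebased(t=2) = 101.7 / 98.7 × 100 = 103.0395

103.0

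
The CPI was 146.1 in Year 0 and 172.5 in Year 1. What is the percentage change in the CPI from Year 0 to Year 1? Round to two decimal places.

18.07%

Change = (172.5 − 146.1) / 146.1 × 100
       = 26.4 / 146.1 × 100 = 18.0698%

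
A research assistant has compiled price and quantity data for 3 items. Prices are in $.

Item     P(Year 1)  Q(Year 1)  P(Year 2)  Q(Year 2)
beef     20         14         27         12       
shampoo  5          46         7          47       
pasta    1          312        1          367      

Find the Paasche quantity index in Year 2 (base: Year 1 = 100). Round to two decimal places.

Paasche quantity index uses current-period prices as weights.
ΣP(Year 2)·Q(Year 2) = 27×12 + 7×47 + 1×367 = 324 + 329 + 367 = 1020
ΣP(Year 2)·Q(Year 1) = 27×14 + 7×46 + 1×312 = 378 + 322 + 312 = 1012
Index = 1020 / 1012 × 100 = 100.7905

100.79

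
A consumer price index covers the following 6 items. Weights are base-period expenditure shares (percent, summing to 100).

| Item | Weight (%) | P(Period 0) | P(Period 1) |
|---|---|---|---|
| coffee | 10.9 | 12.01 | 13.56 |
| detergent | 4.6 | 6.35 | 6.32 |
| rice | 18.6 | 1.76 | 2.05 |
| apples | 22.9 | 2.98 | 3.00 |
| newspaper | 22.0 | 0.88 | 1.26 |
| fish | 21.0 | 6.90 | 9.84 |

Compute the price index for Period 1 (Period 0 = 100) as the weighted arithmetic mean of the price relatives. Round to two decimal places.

123.05

coffee: 10.9 × (13.56/12.01) = 10.9 × 1.129059 = 12.3067
detergent: 4.6 × (6.32/6.35) = 4.6 × 0.995276 = 4.5783
rice: 18.6 × (2.05/1.76) = 18.6 × 1.164773 = 21.6648
apples: 22.9 × (3.00/2.98) = 22.9 × 1.006711 = 23.0537
newspaper: 22.0 × (1.26/0.88) = 22.0 × 1.431818 = 31.5000
fish: 21.0 × (9.84/6.90) = 21.0 × 1.426087 = 29.9478
Index = Σ wᵢ·(p₁ᵢ/p₀ᵢ) = 12.3067 + 4.5783 + 21.6648 + 23.0537 + 31.5000 + 29.9478 = 123.0513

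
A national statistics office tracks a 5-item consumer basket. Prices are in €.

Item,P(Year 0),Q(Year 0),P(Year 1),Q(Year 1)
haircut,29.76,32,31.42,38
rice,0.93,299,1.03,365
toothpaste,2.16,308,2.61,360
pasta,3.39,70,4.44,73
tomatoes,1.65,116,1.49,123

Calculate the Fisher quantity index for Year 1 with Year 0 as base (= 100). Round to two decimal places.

116.04

Laspeyres component (base-period weights):
ΣP(Year 0)Q(Year 1) = 29.76×38 + 0.93×365 + 2.16×360 + 3.39×73 + 1.65×123 = 1130.88 + 339.45 + 777.6 + 247.47 + 202.95 = 2698.35
ΣP(Year 0)Q(Year 0) = 29.76×32 + 0.93×299 + 2.16×308 + 3.39×70 + 1.65×116 = 952.32 + 278.07 + 665.28 + 237.3 + 191.4 = 2324.37
L = 2698.35 / 2324.37 × 100 = 116.0895
Paasche component (current-period weights):
ΣP(Year 1)Q(Year 1) = 31.42×38 + 1.03×365 + 2.61×360 + 4.44×73 + 1.49×123 = 1193.96 + 375.95 + 939.6 + 324.12 + 183.27 = 3016.9
ΣP(Year 1)Q(Year 0) = 31.42×32 + 1.03×299 + 2.61×308 + 4.44×70 + 1.49×116 = 1005.44 + 307.97 + 803.88 + 310.8 + 172.84 = 2600.93
P = 3016.9 / 2600.93 × 100 = 115.9931
Fisher = √(L × P) = √(116.0895 × 115.9931) = 116.0413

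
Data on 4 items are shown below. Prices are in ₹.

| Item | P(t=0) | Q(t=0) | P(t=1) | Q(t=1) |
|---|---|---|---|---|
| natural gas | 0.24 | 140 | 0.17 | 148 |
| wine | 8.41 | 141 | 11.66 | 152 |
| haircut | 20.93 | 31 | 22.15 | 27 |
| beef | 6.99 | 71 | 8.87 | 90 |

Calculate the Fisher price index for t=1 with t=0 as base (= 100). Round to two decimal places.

Laspeyres component (base-period weights):
ΣP(t=1)Q(t=0) = 0.17×140 + 11.66×141 + 22.15×31 + 8.87×71 = 23.8 + 1644.06 + 686.65 + 629.77 = 2984.28
ΣP(t=0)Q(t=0) = 0.24×140 + 8.41×141 + 20.93×31 + 6.99×71 = 33.6 + 1185.81 + 648.83 + 496.29 = 2364.53
L = 2984.28 / 2364.53 × 100 = 126.2103
Paasche component (current-period weights):
ΣP(t=1)Q(t=1) = 0.17×148 + 11.66×152 + 22.15×27 + 8.87×90 = 25.16 + 1772.32 + 598.05 + 798.3 = 3193.83
ΣP(t=0)Q(t=1) = 0.24×148 + 8.41×152 + 20.93×27 + 6.99×90 = 35.52 + 1278.32 + 565.11 + 629.1 = 2508.05
P = 3193.83 / 2508.05 × 100 = 127.3432
Fisher = √(L × P) = √(126.2103 × 127.3432) = 126.7755

126.78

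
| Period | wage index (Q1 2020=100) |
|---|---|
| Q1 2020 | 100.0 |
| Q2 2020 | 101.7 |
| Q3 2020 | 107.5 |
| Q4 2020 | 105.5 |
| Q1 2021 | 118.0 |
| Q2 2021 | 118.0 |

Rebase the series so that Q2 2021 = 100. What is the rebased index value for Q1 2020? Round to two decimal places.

Rebased(Q1 2020) = 100.0 / 118.0 × 100 = 84.7458

84.75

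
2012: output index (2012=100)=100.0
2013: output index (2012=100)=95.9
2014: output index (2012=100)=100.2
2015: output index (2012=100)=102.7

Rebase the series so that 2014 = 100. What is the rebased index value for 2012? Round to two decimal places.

Rebased(2012) = 100.0 / 100.2 × 100 = 99.8004

99.80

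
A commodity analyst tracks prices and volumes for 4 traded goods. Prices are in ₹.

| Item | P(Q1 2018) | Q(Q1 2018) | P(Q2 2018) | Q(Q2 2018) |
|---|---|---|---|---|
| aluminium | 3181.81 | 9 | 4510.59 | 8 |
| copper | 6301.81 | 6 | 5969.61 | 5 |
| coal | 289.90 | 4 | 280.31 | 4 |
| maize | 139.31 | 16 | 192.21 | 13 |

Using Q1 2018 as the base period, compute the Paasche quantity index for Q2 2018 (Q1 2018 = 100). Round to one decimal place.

86.3

Paasche quantity index uses current-period prices as weights.
ΣP(Q2 2018)·Q(Q2 2018) = 4510.59×8 + 5969.61×5 + 280.31×4 + 192.21×13 = 36084.72 + 29848.05 + 1121.24 + 2498.73 = 69552.74
ΣP(Q2 2018)·Q(Q1 2018) = 4510.59×9 + 5969.61×6 + 280.31×4 + 192.21×16 = 40595.31 + 35817.66 + 1121.24 + 3075.36 = 80609.57
Index = 69552.74 / 80609.57 × 100 = 86.2835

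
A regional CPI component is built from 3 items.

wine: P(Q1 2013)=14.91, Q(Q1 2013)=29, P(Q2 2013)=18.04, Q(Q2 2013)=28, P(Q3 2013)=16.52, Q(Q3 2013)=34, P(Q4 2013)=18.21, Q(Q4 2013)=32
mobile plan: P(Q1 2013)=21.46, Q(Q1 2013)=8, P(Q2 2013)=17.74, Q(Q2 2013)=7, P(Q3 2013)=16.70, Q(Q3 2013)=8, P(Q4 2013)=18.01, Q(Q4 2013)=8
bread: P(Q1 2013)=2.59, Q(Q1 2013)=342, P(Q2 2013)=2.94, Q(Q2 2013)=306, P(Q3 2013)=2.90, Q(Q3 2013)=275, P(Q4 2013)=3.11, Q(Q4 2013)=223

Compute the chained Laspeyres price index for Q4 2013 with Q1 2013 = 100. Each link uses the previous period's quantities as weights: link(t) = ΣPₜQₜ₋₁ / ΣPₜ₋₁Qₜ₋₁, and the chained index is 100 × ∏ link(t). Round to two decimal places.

Link Q1 2013→Q2 2013:
ΣP(Q2 2013)Q(Q1 2013) = 18.04×29 + 17.74×8 + 2.94×342 = 523.16 + 141.92 + 1005.48 = 1670.56
ΣP(Q1 2013)Q(Q1 2013) = 14.91×29 + 21.46×8 + 2.59×342 = 432.39 + 171.68 + 885.78 = 1489.85
link = 1670.56/1489.85 = 1.121294
Link Q2 2013→Q3 2013:
ΣP(Q3 2013)Q(Q2 2013) = 16.52×28 + 16.70×7 + 2.90×306 = 462.56 + 116.9 + 887.4 = 1466.86
ΣP(Q2 2013)Q(Q2 2013) = 18.04×28 + 17.74×7 + 2.94×306 = 505.12 + 124.18 + 899.64 = 1528.94
link = 1466.86/1528.94 = 0.959397
Link Q3 2013→Q4 2013:
ΣP(Q4 2013)Q(Q3 2013) = 18.21×34 + 18.01×8 + 3.11×275 = 619.14 + 144.08 + 855.25 = 1618.47
ΣP(Q3 2013)Q(Q3 2013) = 16.52×34 + 16.70×8 + 2.90×275 = 561.68 + 133.6 + 797.5 = 1492.78
link = 1618.47/1492.78 = 1.084199
Chained index = 100 × 1.121294 × 0.959397 × 1.084199 = 116.6344

116.63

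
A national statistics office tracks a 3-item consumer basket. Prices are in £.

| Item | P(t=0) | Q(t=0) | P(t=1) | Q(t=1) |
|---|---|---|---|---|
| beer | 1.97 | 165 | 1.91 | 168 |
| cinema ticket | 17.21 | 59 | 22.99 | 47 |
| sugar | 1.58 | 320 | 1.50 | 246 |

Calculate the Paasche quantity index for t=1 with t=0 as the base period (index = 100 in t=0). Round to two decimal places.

Paasche quantity index uses current-period prices as weights.
ΣP(t=1)·Q(t=1) = 1.91×168 + 22.99×47 + 1.50×246 = 320.88 + 1080.53 + 369 = 1770.41
ΣP(t=1)·Q(t=0) = 1.91×165 + 22.99×59 + 1.50×320 = 315.15 + 1356.41 + 480 = 2151.56
Index = 1770.41 / 2151.56 × 100 = 82.2849

82.28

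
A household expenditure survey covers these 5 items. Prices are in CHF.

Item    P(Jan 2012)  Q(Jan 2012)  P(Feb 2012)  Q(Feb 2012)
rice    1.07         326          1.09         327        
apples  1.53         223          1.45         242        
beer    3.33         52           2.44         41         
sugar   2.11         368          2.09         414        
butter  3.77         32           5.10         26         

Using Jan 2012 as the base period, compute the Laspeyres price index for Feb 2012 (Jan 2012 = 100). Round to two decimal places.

98.73

Laspeyres price index uses base-period quantities as weights.
ΣP(Feb 2012)·Q(Jan 2012) = 1.09×326 + 1.45×223 + 2.44×52 + 2.09×368 + 5.10×32 = 355.34 + 323.35 + 126.88 + 769.12 + 163.2 = 1737.89
ΣP(Jan 2012)·Q(Jan 2012) = 1.07×326 + 1.53×223 + 3.33×52 + 2.11×368 + 3.77×32 = 348.82 + 341.19 + 173.16 + 776.48 + 120.64 = 1760.29
Index = 1737.89 / 1760.29 × 100 = 98.7275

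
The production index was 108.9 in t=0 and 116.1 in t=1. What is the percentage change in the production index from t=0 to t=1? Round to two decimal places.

Change = (116.1 − 108.9) / 108.9 × 100
       = 7.2 / 108.9 × 100 = 6.6116%

6.61%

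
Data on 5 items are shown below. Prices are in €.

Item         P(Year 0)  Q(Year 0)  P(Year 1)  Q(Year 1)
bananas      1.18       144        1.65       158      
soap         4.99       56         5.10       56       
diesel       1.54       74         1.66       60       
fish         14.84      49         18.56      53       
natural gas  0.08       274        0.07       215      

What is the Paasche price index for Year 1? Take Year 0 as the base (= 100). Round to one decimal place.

Paasche price index uses current-period quantities as weights.
ΣP(Year 1)·Q(Year 1) = 1.65×158 + 5.10×56 + 1.66×60 + 18.56×53 + 0.07×215 = 260.7 + 285.6 + 99.6 + 983.68 + 15.05 = 1644.63
ΣP(Year 0)·Q(Year 1) = 1.18×158 + 4.99×56 + 1.54×60 + 14.84×53 + 0.08×215 = 186.44 + 279.44 + 92.4 + 786.52 + 17.2 = 1362
Index = 1644.63 / 1362 × 100 = 120.7511

120.8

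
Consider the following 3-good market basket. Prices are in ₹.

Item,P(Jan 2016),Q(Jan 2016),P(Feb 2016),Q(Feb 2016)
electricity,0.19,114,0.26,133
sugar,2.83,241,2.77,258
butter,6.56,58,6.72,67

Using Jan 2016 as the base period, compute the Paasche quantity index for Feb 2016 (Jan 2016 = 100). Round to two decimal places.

Paasche quantity index uses current-period prices as weights.
ΣP(Feb 2016)·Q(Feb 2016) = 0.26×133 + 2.77×258 + 6.72×67 = 34.58 + 714.66 + 450.24 = 1199.48
ΣP(Feb 2016)·Q(Jan 2016) = 0.26×114 + 2.77×241 + 6.72×58 = 29.64 + 667.57 + 389.76 = 1086.97
Index = 1199.48 / 1086.97 × 100 = 110.3508

110.35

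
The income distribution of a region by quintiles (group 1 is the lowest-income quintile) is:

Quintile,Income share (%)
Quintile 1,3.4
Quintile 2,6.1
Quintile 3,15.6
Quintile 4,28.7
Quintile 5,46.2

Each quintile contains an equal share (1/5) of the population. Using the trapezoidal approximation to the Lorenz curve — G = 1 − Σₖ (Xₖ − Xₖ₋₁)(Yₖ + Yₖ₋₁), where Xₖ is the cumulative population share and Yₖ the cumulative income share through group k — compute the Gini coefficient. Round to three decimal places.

0.433

Cumulative income shares Yₖ: 0.0340, 0.0950, 0.2510, 0.5380, 1.0000
Σ (Xₖ−Xₖ₋₁)(Yₖ+Yₖ₋₁) = (1/5)(0.0340+0.0000) + (1/5)(0.0950+0.0340) + (1/5)(0.2510+0.0950) + (1/5)(0.5380+0.2510) + (1/5)(1.0000+0.5380)
  = 0.0068 + 0.0258 + 0.0692 + 0.1578 + 0.3076 = 0.5672
G = 1 − 0.5672 = 0.4328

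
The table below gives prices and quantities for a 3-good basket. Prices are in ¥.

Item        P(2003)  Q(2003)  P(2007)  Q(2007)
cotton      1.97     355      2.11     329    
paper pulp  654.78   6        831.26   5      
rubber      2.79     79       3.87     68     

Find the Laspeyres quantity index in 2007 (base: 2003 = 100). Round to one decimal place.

Laspeyres quantity index uses base-period prices as weights.
ΣP(2003)·Q(2007) = 1.97×329 + 654.78×5 + 2.79×68 = 648.13 + 3273.9 + 189.72 = 4111.75
ΣP(2003)·Q(2003) = 1.97×355 + 654.78×6 + 2.79×79 = 699.35 + 3928.68 + 220.41 = 4848.44
Index = 4111.75 / 4848.44 × 100 = 84.8056

84.8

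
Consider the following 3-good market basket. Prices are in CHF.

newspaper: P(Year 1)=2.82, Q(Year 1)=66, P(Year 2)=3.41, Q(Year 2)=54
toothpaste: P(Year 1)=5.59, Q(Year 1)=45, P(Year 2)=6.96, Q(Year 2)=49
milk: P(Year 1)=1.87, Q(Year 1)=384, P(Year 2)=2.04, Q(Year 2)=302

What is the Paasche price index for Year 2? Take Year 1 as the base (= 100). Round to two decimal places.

115.17

Paasche price index uses current-period quantities as weights.
ΣP(Year 2)·Q(Year 2) = 3.41×54 + 6.96×49 + 2.04×302 = 184.14 + 341.04 + 616.08 = 1141.26
ΣP(Year 1)·Q(Year 2) = 2.82×54 + 5.59×49 + 1.87×302 = 152.28 + 273.91 + 564.74 = 990.93
Index = 1141.26 / 990.93 × 100 = 115.1706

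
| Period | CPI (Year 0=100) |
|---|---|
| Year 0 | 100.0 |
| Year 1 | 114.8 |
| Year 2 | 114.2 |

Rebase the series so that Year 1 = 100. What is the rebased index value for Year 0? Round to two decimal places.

Rebased(Year 0) = 100.0 / 114.8 × 100 = 87.1080

87.11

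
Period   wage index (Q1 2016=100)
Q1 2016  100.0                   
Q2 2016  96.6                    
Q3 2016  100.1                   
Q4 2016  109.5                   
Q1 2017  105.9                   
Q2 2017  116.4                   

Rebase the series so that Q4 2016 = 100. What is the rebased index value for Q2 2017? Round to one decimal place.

106.3

Rebased(Q2 2017) = 116.4 / 109.5 × 100 = 106.3014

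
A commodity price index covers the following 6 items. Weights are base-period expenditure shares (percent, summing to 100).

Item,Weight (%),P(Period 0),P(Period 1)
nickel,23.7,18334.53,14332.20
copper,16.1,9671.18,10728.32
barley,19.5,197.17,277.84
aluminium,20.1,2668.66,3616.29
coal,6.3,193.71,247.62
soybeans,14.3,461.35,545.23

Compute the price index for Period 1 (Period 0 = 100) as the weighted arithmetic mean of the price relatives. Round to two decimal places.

nickel: 23.7 × (14332.20/18334.53) = 23.7 × 0.781705 = 18.5264
copper: 16.1 × (10728.32/9671.18) = 16.1 × 1.109308 = 17.8599
barley: 19.5 × (277.84/197.17) = 19.5 × 1.409139 = 27.4782
aluminium: 20.1 × (3616.29/2668.66) = 20.1 × 1.355096 = 27.2374
coal: 6.3 × (247.62/193.71) = 6.3 × 1.278303 = 8.0533
soybeans: 14.3 × (545.23/461.35) = 14.3 × 1.181814 = 16.8999
Index = Σ wᵢ·(p₁ᵢ/p₀ᵢ) = 18.5264 + 17.8599 + 27.4782 + 27.2374 + 8.0533 + 16.8999 = 116.0552

116.06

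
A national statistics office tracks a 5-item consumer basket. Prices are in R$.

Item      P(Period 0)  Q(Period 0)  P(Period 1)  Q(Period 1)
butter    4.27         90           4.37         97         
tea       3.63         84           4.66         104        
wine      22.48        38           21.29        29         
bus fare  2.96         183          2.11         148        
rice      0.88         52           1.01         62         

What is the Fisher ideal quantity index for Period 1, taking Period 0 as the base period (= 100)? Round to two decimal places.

Laspeyres component (base-period weights):
ΣP(Period 0)Q(Period 1) = 4.27×97 + 3.63×104 + 22.48×29 + 2.96×148 + 0.88×62 = 414.19 + 377.52 + 651.92 + 438.08 + 54.56 = 1936.27
ΣP(Period 0)Q(Period 0) = 4.27×90 + 3.63×84 + 22.48×38 + 2.96×183 + 0.88×52 = 384.3 + 304.92 + 854.24 + 541.68 + 45.76 = 2130.9
L = 1936.27 / 2130.9 × 100 = 90.8663
Paasche component (current-period weights):
ΣP(Period 1)Q(Period 1) = 4.37×97 + 4.66×104 + 21.29×29 + 2.11×148 + 1.01×62 = 423.89 + 484.64 + 617.41 + 312.28 + 62.62 = 1900.84
ΣP(Period 1)Q(Period 0) = 4.37×90 + 4.66×84 + 21.29×38 + 2.11×183 + 1.01×52 = 393.3 + 391.44 + 809.02 + 386.13 + 52.52 = 2032.41
P = 1900.84 / 2032.41 × 100 = 93.5264
Fisher = √(L × P) = √(90.8663 × 93.5264) = 92.1868

92.19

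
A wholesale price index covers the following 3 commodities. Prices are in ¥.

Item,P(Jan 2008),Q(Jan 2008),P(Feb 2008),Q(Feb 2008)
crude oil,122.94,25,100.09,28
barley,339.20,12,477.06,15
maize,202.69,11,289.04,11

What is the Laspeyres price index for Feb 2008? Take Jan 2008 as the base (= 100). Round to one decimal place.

Laspeyres price index uses base-period quantities as weights.
ΣP(Feb 2008)·Q(Jan 2008) = 100.09×25 + 477.06×12 + 289.04×11 = 2502.25 + 5724.72 + 3179.44 = 11406.41
ΣP(Jan 2008)·Q(Jan 2008) = 122.94×25 + 339.20×12 + 202.69×11 = 3073.5 + 4070.4 + 2229.59 = 9373.49
Index = 11406.41 / 9373.49 × 100 = 121.6880

121.7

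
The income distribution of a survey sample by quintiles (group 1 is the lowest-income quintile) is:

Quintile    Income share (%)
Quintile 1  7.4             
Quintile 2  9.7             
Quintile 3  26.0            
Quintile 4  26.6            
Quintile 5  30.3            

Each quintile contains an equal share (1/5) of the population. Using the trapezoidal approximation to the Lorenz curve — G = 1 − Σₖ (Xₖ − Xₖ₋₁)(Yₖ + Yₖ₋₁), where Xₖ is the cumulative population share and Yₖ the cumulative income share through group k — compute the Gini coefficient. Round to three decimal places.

0.251

Cumulative income shares Yₖ: 0.0740, 0.1710, 0.4310, 0.6970, 1.0000
Σ (Xₖ−Xₖ₋₁)(Yₖ+Yₖ₋₁) = (1/5)(0.0740+0.0000) + (1/5)(0.1710+0.0740) + (1/5)(0.4310+0.1710) + (1/5)(0.6970+0.4310) + (1/5)(1.0000+0.6970)
  = 0.0148 + 0.0490 + 0.1204 + 0.2256 + 0.3394 = 0.7492
G = 1 − 0.7492 = 0.2508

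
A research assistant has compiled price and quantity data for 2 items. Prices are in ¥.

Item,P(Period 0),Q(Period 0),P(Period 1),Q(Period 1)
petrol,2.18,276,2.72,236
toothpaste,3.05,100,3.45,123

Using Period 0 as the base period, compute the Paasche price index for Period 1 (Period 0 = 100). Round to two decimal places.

119.86

Paasche price index uses current-period quantities as weights.
ΣP(Period 1)·Q(Period 1) = 2.72×236 + 3.45×123 = 641.92 + 424.35 = 1066.27
ΣP(Period 0)·Q(Period 1) = 2.18×236 + 3.05×123 = 514.48 + 375.15 = 889.63
Index = 1066.27 / 889.63 × 100 = 119.8554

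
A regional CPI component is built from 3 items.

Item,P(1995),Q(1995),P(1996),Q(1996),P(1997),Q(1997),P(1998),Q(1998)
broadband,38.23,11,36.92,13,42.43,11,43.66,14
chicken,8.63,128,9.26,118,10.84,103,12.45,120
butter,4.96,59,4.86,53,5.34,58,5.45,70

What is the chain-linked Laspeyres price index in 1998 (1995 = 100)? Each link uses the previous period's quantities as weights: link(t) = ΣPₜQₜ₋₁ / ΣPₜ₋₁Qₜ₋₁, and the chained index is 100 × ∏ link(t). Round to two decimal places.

Link 1995→1996:
ΣP(1996)Q(1995) = 36.92×11 + 9.26×128 + 4.86×59 = 406.12 + 1185.28 + 286.74 = 1878.14
ΣP(1995)Q(1995) = 38.23×11 + 8.63×128 + 4.96×59 = 420.53 + 1104.64 + 292.64 = 1817.81
link = 1878.14/1817.81 = 1.033188
Link 1996→1997:
ΣP(1997)Q(1996) = 42.43×13 + 10.84×118 + 5.34×53 = 551.59 + 1279.12 + 283.02 = 2113.73
ΣP(1996)Q(1996) = 36.92×13 + 9.26×118 + 4.86×53 = 479.96 + 1092.68 + 257.58 = 1830.22
link = 2113.73/1830.22 = 1.154905
Link 1997→1998:
ΣP(1998)Q(1997) = 43.66×11 + 12.45×103 + 5.45×58 = 480.26 + 1282.35 + 316.1 = 2078.71
ΣP(1997)Q(1997) = 42.43×11 + 10.84×103 + 5.34×58 = 466.73 + 1116.52 + 309.72 = 1892.97
link = 2078.71/1892.97 = 1.098121
Chained index = 100 × 1.033188 × 1.154905 × 1.098121 = 131.0315

131.03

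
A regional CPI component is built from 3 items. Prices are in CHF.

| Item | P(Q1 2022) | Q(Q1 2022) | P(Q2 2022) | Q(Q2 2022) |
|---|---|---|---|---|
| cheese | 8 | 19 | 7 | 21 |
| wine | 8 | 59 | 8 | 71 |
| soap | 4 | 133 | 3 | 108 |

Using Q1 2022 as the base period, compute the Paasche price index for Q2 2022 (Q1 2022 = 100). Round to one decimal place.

Paasche price index uses current-period quantities as weights.
ΣP(Q2 2022)·Q(Q2 2022) = 7×21 + 8×71 + 3×108 = 147 + 568 + 324 = 1039
ΣP(Q1 2022)·Q(Q2 2022) = 8×21 + 8×71 + 4×108 = 168 + 568 + 432 = 1168
Index = 1039 / 1168 × 100 = 88.9555

89.0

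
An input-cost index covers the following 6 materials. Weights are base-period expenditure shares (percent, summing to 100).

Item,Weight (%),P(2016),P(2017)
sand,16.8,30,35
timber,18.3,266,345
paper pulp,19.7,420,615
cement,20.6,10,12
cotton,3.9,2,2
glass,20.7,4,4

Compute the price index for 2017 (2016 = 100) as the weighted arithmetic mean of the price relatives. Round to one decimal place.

121.5

sand: 16.8 × (35/30) = 16.8 × 1.166667 = 19.6000
timber: 18.3 × (345/266) = 18.3 × 1.296992 = 23.7350
paper pulp: 19.7 × (615/420) = 19.7 × 1.464286 = 28.8464
cement: 20.6 × (12/10) = 20.6 × 1.200000 = 24.7200
cotton: 3.9 × (2/2) = 3.9 × 1.000000 = 3.9000
glass: 20.7 × (4/4) = 20.7 × 1.000000 = 20.7000
Index = Σ wᵢ·(p₁ᵢ/p₀ᵢ) = 19.6000 + 23.7350 + 28.8464 + 24.7200 + 3.9000 + 20.7000 = 121.5014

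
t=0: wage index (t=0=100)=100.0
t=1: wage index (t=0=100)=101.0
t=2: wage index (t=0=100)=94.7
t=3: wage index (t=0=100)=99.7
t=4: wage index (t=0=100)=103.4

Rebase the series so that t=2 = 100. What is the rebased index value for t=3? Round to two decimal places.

105.28

Rebased(t=3) = 99.7 / 94.7 × 100 = 105.2798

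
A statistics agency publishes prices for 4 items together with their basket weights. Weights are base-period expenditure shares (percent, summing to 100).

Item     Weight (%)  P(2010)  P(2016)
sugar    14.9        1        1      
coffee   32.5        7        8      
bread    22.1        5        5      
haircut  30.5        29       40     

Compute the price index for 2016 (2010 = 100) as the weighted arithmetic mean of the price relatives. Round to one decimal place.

116.2

sugar: 14.9 × (1/1) = 14.9 × 1.000000 = 14.9000
coffee: 32.5 × (8/7) = 32.5 × 1.142857 = 37.1429
bread: 22.1 × (5/5) = 22.1 × 1.000000 = 22.1000
haircut: 30.5 × (40/29) = 30.5 × 1.379310 = 42.0690
Index = Σ wᵢ·(p₁ᵢ/p₀ᵢ) = 14.9000 + 37.1429 + 22.1000 + 42.0690 = 116.2118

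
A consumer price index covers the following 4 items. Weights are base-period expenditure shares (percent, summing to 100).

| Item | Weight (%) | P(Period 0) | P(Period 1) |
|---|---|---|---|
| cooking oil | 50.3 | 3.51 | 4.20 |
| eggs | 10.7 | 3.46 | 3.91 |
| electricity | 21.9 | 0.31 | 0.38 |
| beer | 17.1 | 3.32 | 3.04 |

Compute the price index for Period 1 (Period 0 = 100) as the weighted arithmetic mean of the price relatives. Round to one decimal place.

cooking oil: 50.3 × (4.20/3.51) = 50.3 × 1.196581 = 60.1880
eggs: 10.7 × (3.91/3.46) = 10.7 × 1.130058 = 12.0916
electricity: 21.9 × (0.38/0.31) = 21.9 × 1.225806 = 26.8452
beer: 17.1 × (3.04/3.32) = 17.1 × 0.915663 = 15.6578
Index = Σ wᵢ·(p₁ᵢ/p₀ᵢ) = 60.1880 + 12.0916 + 26.8452 + 15.6578 = 114.7826

114.8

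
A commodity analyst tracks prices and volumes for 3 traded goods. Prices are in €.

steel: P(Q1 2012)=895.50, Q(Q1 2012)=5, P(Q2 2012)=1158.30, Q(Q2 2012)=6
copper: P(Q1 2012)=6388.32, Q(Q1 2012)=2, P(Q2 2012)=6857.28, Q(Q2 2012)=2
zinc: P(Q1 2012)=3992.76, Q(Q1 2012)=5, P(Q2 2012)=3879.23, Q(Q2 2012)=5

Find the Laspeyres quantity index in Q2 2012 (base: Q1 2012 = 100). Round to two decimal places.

Laspeyres quantity index uses base-period prices as weights.
ΣP(Q1 2012)·Q(Q2 2012) = 895.50×6 + 6388.32×2 + 3992.76×5 = 5373 + 12776.64 + 19963.8 = 38113.44
ΣP(Q1 2012)·Q(Q1 2012) = 895.50×5 + 6388.32×2 + 3992.76×5 = 4477.5 + 12776.64 + 19963.8 = 37217.94
Index = 38113.44 / 37217.94 × 100 = 102.4061

102.41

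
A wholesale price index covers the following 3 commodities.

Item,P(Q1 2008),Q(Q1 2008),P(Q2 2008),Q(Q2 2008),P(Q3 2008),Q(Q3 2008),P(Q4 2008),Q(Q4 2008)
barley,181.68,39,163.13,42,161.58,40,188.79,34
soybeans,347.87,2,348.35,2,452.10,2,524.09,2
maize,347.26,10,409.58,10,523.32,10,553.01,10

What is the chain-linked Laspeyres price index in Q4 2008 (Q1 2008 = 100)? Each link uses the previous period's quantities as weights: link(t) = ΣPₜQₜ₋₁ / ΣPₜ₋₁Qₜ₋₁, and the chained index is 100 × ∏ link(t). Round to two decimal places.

123.36

Link Q1 2008→Q2 2008:
ΣP(Q2 2008)Q(Q1 2008) = 163.13×39 + 348.35×2 + 409.58×10 = 6362.07 + 696.7 + 4095.8 = 11154.57
ΣP(Q1 2008)Q(Q1 2008) = 181.68×39 + 347.87×2 + 347.26×10 = 7085.52 + 695.74 + 3472.6 = 11253.86
link = 11154.57/11253.86 = 0.991177
Link Q2 2008→Q3 2008:
ΣP(Q3 2008)Q(Q2 2008) = 161.58×42 + 452.10×2 + 523.32×10 = 6786.36 + 904.2 + 5233.2 = 12923.76
ΣP(Q2 2008)Q(Q2 2008) = 163.13×42 + 348.35×2 + 409.58×10 = 6851.46 + 696.7 + 4095.8 = 11643.96
link = 12923.76/11643.96 = 1.109911
Link Q3 2008→Q4 2008:
ΣP(Q4 2008)Q(Q3 2008) = 188.79×40 + 524.09×2 + 553.01×10 = 7551.6 + 1048.18 + 5530.1 = 14129.88
ΣP(Q3 2008)Q(Q3 2008) = 161.58×40 + 452.10×2 + 523.32×10 = 6463.2 + 904.2 + 5233.2 = 12600.6
link = 14129.88/12600.6 = 1.121366
Chained index = 100 × 0.991177 × 1.109911 × 1.121366 = 123.3635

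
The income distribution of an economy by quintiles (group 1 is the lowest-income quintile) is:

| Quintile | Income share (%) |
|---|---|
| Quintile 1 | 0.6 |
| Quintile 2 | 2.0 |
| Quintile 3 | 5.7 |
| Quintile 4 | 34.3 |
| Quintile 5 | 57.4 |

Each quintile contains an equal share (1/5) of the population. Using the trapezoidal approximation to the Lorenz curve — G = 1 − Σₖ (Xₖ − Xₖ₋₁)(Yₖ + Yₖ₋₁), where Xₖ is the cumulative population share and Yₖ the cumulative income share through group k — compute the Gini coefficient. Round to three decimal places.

Cumulative income shares Yₖ: 0.0060, 0.0260, 0.0830, 0.4260, 1.0000
Σ (Xₖ−Xₖ₋₁)(Yₖ+Yₖ₋₁) = (1/5)(0.0060+0.0000) + (1/5)(0.0260+0.0060) + (1/5)(0.0830+0.0260) + (1/5)(0.4260+0.0830) + (1/5)(1.0000+0.4260)
  = 0.0012 + 0.0064 + 0.0218 + 0.1018 + 0.2852 = 0.4164
G = 1 − 0.4164 = 0.5836

0.584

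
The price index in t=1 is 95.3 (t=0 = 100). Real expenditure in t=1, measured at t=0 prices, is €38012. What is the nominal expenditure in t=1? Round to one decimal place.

36225.4

Nominal = Real × (Index/100) = 38012 × (95.3/100)
        = 38012 × 0.953 = 36225.4360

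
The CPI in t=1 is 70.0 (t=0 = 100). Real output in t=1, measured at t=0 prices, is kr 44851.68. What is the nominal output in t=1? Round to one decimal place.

31396.2

Nominal = Real × (Index/100) = 44851.68 × (70.0/100)
        = 44851.68 × 0.700 = 31396.1760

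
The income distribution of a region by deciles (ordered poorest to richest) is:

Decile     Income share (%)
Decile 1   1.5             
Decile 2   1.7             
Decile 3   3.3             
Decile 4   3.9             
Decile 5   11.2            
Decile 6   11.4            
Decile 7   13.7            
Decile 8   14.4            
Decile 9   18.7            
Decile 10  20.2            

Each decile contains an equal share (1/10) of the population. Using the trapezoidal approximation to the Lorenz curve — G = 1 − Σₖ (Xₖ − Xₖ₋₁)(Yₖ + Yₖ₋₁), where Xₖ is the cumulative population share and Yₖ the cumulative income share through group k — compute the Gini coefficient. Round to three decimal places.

Cumulative income shares Yₖ: 0.0150, 0.0320, 0.0650, 0.1040, 0.2160, 0.3300, 0.4670, 0.6110, 0.7980, 1.0000
Σ (Xₖ−Xₖ₋₁)(Yₖ+Yₖ₋₁) = (1/10)(0.0150+0.0000) + (1/10)(0.0320+0.0150) + (1/10)(0.0650+0.0320) + (1/10)(0.1040+0.0650) + (1/10)(0.2160+0.1040) + (1/10)(0.3300+0.2160) + (1/10)(0.4670+0.3300) + (1/10)(0.6110+0.4670) + (1/10)(0.7980+0.6110) + (1/10)(1.0000+0.7980)
  = 0.0015 + 0.0047 + 0.0097 + 0.0169 + 0.0320 + 0.0546 + 0.0797 + 0.1078 + 0.1409 + 0.1798 = 0.6276
G = 1 − 0.6276 = 0.3724

0.372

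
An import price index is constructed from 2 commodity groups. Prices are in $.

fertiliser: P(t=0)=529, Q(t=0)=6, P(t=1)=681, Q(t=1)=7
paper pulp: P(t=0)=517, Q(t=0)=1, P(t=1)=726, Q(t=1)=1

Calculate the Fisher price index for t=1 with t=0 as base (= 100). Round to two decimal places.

Laspeyres component (base-period weights):
ΣP(t=1)Q(t=0) = 681×6 + 726×1 = 4086 + 726 = 4812
ΣP(t=0)Q(t=0) = 529×6 + 517×1 = 3174 + 517 = 3691
L = 4812 / 3691 × 100 = 130.3712
Paasche component (current-period weights):
ΣP(t=1)Q(t=1) = 681×7 + 726×1 = 4767 + 726 = 5493
ΣP(t=0)Q(t=1) = 529×7 + 517×1 = 3703 + 517 = 4220
P = 5493 / 4220 × 100 = 130.1659
Fisher = √(L × P) = √(130.3712 × 130.1659) = 130.2685

130.27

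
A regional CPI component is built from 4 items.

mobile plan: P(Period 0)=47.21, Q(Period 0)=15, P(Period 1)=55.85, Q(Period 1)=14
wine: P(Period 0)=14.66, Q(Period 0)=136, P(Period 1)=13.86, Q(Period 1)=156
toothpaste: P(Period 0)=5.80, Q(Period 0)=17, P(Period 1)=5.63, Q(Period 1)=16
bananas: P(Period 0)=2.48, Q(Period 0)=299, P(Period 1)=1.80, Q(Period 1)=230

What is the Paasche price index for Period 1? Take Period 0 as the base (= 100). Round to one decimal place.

95.5

Paasche price index uses current-period quantities as weights.
ΣP(Period 1)·Q(Period 1) = 55.85×14 + 13.86×156 + 5.63×16 + 1.80×230 = 781.9 + 2162.16 + 90.08 + 414 = 3448.14
ΣP(Period 0)·Q(Period 1) = 47.21×14 + 14.66×156 + 5.80×16 + 2.48×230 = 660.94 + 2286.96 + 92.8 + 570.4 = 3611.1
Index = 3448.14 / 3611.1 × 100 = 95.4872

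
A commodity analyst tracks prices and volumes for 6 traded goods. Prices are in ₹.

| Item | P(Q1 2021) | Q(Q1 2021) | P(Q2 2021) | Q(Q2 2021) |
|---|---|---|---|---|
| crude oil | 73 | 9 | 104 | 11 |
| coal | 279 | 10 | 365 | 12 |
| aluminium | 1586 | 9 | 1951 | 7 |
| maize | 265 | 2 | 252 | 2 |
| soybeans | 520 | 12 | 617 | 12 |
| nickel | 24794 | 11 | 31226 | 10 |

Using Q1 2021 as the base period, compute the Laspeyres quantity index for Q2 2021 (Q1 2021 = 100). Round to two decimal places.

Laspeyres quantity index uses base-period prices as weights.
ΣP(Q1 2021)·Q(Q2 2021) = 73×11 + 279×12 + 1586×7 + 265×2 + 520×12 + 24794×10 = 803 + 3348 + 11102 + 530 + 6240 + 247940 = 269963
ΣP(Q1 2021)·Q(Q1 2021) = 73×9 + 279×10 + 1586×9 + 265×2 + 520×12 + 24794×11 = 657 + 2790 + 14274 + 530 + 6240 + 272734 = 297225
Index = 269963 / 297225 × 100 = 90.8278

90.83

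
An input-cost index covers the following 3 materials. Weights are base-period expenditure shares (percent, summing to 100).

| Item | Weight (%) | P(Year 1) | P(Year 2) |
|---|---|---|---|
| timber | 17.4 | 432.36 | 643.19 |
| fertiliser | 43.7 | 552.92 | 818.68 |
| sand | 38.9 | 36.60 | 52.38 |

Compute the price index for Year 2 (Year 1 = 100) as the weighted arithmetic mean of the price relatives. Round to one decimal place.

146.3

timber: 17.4 × (643.19/432.36) = 17.4 × 1.487626 = 25.8847
fertiliser: 43.7 × (818.68/552.92) = 43.7 × 1.480648 = 64.7043
sand: 38.9 × (52.38/36.60) = 38.9 × 1.431148 = 55.6716
Index = Σ wᵢ·(p₁ᵢ/p₀ᵢ) = 25.8847 + 64.7043 + 55.6716 = 146.2607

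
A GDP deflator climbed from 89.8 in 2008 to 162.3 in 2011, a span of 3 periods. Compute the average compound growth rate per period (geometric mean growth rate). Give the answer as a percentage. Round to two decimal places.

Growth factor = (162.3/89.8)^(1/3) = (1.807350)^(1/3) = 1.218094
Growth rate = 1.218094 − 1 = 0.218094 = 21.8094%

21.81%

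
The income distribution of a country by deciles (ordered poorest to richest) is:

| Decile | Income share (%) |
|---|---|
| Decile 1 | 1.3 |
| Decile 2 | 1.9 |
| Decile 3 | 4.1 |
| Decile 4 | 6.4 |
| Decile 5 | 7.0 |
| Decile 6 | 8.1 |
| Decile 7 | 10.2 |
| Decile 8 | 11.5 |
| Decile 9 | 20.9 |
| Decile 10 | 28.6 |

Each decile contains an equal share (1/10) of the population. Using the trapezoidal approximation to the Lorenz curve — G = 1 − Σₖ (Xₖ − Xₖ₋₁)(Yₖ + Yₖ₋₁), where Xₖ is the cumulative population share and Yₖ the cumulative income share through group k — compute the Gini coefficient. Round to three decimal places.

0.428

Cumulative income shares Yₖ: 0.0130, 0.0320, 0.0730, 0.1370, 0.2070, 0.2880, 0.3900, 0.5050, 0.7140, 1.0000
Σ (Xₖ−Xₖ₋₁)(Yₖ+Yₖ₋₁) = (1/10)(0.0130+0.0000) + (1/10)(0.0320+0.0130) + (1/10)(0.0730+0.0320) + (1/10)(0.1370+0.0730) + (1/10)(0.2070+0.1370) + (1/10)(0.2880+0.2070) + (1/10)(0.3900+0.2880) + (1/10)(0.5050+0.3900) + (1/10)(0.7140+0.5050) + (1/10)(1.0000+0.7140)
  = 0.0013 + 0.0045 + 0.0105 + 0.0210 + 0.0344 + 0.0495 + 0.0678 + 0.0895 + 0.1219 + 0.1714 = 0.5718
G = 1 − 0.5718 = 0.4282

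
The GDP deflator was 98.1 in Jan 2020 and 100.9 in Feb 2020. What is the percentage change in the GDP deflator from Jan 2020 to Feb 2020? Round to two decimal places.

2.85%

Change = (100.9 − 98.1) / 98.1 × 100
       = 2.8 / 98.1 × 100 = 2.8542%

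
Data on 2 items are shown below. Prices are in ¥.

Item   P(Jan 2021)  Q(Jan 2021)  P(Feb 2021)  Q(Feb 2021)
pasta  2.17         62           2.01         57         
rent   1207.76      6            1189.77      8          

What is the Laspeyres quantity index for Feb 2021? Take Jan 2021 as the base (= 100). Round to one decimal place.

132.6

Laspeyres quantity index uses base-period prices as weights.
ΣP(Jan 2021)·Q(Feb 2021) = 2.17×57 + 1207.76×8 = 123.69 + 9662.08 = 9785.77
ΣP(Jan 2021)·Q(Jan 2021) = 2.17×62 + 1207.76×6 = 134.54 + 7246.56 = 7381.1
Index = 9785.77 / 7381.1 × 100 = 132.5787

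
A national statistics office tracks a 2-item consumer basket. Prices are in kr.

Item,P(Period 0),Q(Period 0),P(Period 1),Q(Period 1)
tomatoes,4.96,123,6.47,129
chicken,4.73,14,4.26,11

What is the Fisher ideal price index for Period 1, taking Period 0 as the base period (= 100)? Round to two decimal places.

126.95

Laspeyres component (base-period weights):
ΣP(Period 1)Q(Period 0) = 6.47×123 + 4.26×14 = 795.81 + 59.64 = 855.45
ΣP(Period 0)Q(Period 0) = 4.96×123 + 4.73×14 = 610.08 + 66.22 = 676.3
L = 855.45 / 676.3 × 100 = 126.4897
Paasche component (current-period weights):
ΣP(Period 1)Q(Period 1) = 6.47×129 + 4.26×11 = 834.63 + 46.86 = 881.49
ΣP(Period 0)Q(Period 1) = 4.96×129 + 4.73×11 = 639.84 + 52.03 = 691.87
P = 881.49 / 691.87 × 100 = 127.4069
Fisher = √(L × P) = √(126.4897 × 127.4069) = 126.9475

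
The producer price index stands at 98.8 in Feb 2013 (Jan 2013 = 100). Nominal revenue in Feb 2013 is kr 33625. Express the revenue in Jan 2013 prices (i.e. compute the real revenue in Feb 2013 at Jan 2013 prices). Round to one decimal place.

Real = Nominal ÷ (Index/100) = 33625 ÷ (98.8/100)
     = 33625 ÷ 0.988 = 34033.4008

34033.4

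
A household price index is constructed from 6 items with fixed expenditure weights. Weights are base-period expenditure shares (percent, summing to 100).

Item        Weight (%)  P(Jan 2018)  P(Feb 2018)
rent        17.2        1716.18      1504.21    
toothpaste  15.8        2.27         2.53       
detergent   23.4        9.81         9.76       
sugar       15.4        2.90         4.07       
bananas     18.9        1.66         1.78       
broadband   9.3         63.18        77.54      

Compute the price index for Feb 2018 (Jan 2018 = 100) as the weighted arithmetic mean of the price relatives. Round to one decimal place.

rent: 17.2 × (1504.21/1716.18) = 17.2 × 0.876487 = 15.0756
toothpaste: 15.8 × (2.53/2.27) = 15.8 × 1.114537 = 17.6097
detergent: 23.4 × (9.76/9.81) = 23.4 × 0.994903 = 23.2807
sugar: 15.4 × (4.07/2.90) = 15.4 × 1.403448 = 21.6131
bananas: 18.9 × (1.78/1.66) = 18.9 × 1.072289 = 20.2663
broadband: 9.3 × (77.54/63.18) = 9.3 × 1.227287 = 11.4138
Index = Σ wᵢ·(p₁ᵢ/p₀ᵢ) = 15.0756 + 17.6097 + 23.2807 + 21.6131 + 20.2663 + 11.4138 = 109.2591

109.3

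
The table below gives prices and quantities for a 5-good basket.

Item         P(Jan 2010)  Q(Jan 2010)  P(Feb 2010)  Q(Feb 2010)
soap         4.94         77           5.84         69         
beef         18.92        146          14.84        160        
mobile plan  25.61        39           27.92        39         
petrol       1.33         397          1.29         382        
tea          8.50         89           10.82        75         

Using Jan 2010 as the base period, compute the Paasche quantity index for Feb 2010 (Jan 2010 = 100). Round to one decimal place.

Paasche quantity index uses current-period prices as weights.
ΣP(Feb 2010)·Q(Feb 2010) = 5.84×69 + 14.84×160 + 27.92×39 + 1.29×382 + 10.82×75 = 402.96 + 2374.4 + 1088.88 + 492.78 + 811.5 = 5170.52
ΣP(Feb 2010)·Q(Jan 2010) = 5.84×77 + 14.84×146 + 27.92×39 + 1.29×397 + 10.82×89 = 449.68 + 2166.64 + 1088.88 + 512.13 + 962.98 = 5180.31
Index = 5170.52 / 5180.31 × 100 = 99.8110

99.8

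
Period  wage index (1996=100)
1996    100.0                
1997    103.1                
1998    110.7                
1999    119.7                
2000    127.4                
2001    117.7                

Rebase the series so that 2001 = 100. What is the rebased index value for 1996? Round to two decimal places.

Rebased(1996) = 100.0 / 117.7 × 100 = 84.9618

84.96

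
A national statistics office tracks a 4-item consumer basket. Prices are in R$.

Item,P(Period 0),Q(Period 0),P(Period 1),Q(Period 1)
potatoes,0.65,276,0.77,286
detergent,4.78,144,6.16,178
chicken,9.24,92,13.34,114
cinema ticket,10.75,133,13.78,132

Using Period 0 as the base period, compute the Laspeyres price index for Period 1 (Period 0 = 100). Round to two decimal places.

132.15

Laspeyres price index uses base-period quantities as weights.
ΣP(Period 1)·Q(Period 0) = 0.77×276 + 6.16×144 + 13.34×92 + 13.78×133 = 212.52 + 887.04 + 1227.28 + 1832.74 = 4159.58
ΣP(Period 0)·Q(Period 0) = 0.65×276 + 4.78×144 + 9.24×92 + 10.75×133 = 179.4 + 688.32 + 850.08 + 1429.75 = 3147.55
Index = 4159.58 / 3147.55 × 100 = 132.1529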